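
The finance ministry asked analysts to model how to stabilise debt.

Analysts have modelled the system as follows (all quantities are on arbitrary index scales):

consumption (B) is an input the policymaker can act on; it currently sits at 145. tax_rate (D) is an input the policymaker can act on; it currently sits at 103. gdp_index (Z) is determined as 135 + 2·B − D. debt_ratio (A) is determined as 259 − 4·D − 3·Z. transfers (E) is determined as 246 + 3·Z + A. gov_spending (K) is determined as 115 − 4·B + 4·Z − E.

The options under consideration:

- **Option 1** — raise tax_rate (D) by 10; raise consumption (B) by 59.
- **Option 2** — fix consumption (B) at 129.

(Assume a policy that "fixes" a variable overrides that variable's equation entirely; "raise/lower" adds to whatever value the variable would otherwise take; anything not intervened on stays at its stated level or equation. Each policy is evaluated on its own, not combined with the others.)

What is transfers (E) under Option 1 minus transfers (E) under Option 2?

-40

Option 1 (D + 10, B + 59):
  B = 145 + 59 = 204
  D = 103 + 10 = 113
  Z = 135 + 2·204 − 113 = 430
  A = 259 − 4·113 − 3·430 = -1483
  E = 246 + 3·430 + (-1483) = 53
Option 2 (B := 129):
  B = 129
  D = 103
  Z = 135 + 2·129 − 103 = 290
  A = 259 − 4·103 − 3·290 = -1023
  E = 246 + 3·290 + (-1023) = 93
E: 53 − 93 = -40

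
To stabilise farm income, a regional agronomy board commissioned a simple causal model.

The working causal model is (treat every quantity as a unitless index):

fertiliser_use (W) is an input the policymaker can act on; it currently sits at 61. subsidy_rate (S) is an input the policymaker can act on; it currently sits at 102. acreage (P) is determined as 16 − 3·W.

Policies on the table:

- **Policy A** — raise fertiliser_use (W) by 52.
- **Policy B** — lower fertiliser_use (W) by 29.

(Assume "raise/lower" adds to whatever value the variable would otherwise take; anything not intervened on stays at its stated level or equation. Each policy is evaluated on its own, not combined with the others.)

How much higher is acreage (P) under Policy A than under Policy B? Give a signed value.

-243

Policy A (W + 52):
  W = 61 + 52 = 113
  P = 16 − 3·113 = -323
Policy B (W − 29):
  W = 61 − 29 = 32
  P = 16 − 3·32 = -80
P: -323 − (-80) = -243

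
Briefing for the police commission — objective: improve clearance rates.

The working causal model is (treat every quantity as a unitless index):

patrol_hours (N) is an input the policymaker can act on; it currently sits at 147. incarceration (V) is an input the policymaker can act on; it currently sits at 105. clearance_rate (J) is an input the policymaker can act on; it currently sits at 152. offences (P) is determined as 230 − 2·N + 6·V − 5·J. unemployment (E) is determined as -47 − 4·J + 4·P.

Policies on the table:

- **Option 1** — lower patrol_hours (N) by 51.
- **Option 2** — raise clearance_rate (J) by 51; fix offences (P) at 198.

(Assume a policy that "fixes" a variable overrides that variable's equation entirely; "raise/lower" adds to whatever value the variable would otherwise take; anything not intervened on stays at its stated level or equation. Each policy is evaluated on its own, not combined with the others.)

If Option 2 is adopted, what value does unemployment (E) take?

-67

Option 2 (J + 51, P := 198):
  N = 147
  V = 105
  J = 152 + 51 = 203
  P = 198
  E = -47 − 4·203 + 4·198 = -67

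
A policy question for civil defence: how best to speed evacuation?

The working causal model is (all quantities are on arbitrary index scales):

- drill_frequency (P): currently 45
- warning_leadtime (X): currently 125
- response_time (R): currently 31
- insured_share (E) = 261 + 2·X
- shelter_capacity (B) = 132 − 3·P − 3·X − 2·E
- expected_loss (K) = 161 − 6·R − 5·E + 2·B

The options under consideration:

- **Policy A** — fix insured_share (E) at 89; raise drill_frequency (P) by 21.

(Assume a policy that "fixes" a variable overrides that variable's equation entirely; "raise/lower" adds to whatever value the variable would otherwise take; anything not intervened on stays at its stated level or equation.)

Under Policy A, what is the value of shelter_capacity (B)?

Policy A (E := 89, P + 21):
  P = 45 + 21 = 66
  X = 125
  E = 89
  B = 132 − 3·66 − 3·125 − 2·89 = -619

-619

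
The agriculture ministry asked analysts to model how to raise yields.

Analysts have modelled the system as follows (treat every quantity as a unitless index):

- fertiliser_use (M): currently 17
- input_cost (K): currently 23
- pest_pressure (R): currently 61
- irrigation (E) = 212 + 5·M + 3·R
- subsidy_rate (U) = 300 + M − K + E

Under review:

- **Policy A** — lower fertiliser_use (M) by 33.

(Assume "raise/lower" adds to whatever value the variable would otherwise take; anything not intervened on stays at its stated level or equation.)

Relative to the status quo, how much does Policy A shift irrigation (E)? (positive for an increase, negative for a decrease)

-165

Baseline:
  M = 17
  R = 61
  E = 212 + 5·17 + 3·61 = 480
Policy A (M − 33):
  M = 17 − 33 = -16
  R = 61
  E = 212 + 5·(-16) + 3·61 = 315
Change in E: 315 − 480 = -165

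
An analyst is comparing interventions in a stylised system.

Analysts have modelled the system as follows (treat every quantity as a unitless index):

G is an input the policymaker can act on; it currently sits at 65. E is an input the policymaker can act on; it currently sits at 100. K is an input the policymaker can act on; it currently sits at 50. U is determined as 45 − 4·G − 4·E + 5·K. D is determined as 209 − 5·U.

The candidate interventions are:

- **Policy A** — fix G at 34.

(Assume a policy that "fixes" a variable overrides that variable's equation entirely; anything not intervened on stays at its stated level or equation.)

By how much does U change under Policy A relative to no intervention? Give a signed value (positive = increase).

124

Baseline:
  G = 65
  E = 100
  K = 50
  U = 45 − 4·65 − 4·100 + 5·50 = -365
Policy A (G := 34):
  G = 34
  E = 100
  K = 50
  U = 45 − 4·34 − 4·100 + 5·50 = -241
Change in U: -241 − (-365) = 124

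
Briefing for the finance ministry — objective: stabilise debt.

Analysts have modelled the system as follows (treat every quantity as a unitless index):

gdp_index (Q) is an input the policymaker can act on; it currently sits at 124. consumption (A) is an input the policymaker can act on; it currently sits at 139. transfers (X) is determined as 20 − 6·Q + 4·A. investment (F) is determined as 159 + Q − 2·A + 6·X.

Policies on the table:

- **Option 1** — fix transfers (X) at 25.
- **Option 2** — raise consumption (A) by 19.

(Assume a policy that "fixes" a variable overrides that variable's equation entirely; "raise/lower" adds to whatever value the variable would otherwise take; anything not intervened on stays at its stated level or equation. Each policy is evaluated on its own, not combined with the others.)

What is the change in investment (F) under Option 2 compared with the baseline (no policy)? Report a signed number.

418

Baseline:
  Q = 124
  A = 139
  X = 20 − 6·124 + 4·139 = -168
  F = 159 + 124 − 2·139 + 6·(-168) = -1003
Option 2 (A + 19):
  Q = 124
  A = 139 + 19 = 158
  X = 20 − 6·124 + 4·158 = -92
  F = 159 + 124 − 2·158 + 6·(-92) = -585
Change in F: -585 − (-1003) = 418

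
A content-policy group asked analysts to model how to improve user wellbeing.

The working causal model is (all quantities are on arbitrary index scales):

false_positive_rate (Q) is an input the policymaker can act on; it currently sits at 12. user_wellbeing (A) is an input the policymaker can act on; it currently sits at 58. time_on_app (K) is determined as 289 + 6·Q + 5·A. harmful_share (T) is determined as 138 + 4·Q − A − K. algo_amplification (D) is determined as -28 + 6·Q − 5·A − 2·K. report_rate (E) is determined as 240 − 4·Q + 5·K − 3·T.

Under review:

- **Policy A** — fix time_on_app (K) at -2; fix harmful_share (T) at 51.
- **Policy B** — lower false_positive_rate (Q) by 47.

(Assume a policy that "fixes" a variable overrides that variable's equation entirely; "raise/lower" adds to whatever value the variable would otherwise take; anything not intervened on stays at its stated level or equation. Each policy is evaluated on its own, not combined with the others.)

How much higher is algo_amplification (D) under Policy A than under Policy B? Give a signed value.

1024

Policy A (K := -2, T := 51):
  Q = 12
  A = 58
  K = -2
  D = -28 + 6·12 − 5·58 − 2·(-2) = -242
Policy B (Q − 47):
  Q = 12 − 47 = -35
  A = 58
  K = 289 + 6·(-35) + 5·58 = 369
  D = -28 + 6·(-35) − 5·58 − 2·369 = -1266
D: -242 − (-1266) = 1024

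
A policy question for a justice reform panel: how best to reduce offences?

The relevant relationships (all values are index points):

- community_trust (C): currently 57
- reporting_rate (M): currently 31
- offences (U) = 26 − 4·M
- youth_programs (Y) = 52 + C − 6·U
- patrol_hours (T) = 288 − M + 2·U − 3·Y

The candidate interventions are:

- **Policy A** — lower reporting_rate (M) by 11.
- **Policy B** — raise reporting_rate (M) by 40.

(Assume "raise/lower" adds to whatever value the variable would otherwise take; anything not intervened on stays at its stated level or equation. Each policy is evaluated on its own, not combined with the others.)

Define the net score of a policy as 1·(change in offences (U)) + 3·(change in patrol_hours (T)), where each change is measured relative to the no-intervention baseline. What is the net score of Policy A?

Baseline:
  C = 57
  M = 31
  U = 26 − 4·31 = -98
  Y = 52 + 57 − 6·(-98) = 697
  T = 288 − 31 + 2·(-98) − 3·697 = -2030
Policy A (M − 11):
  C = 57
  M = 31 − 11 = 20
  U = 26 − 4·20 = -54
  Y = 52 + 57 − 6·(-54) = 433
  T = 288 − 20 + 2·(-54) − 3·433 = -1139
ΔU = -54 − (-98) = 44; ΔT = -1139 − (-2030) = 891
Score = 1·44 + 3·891 = 2717

2717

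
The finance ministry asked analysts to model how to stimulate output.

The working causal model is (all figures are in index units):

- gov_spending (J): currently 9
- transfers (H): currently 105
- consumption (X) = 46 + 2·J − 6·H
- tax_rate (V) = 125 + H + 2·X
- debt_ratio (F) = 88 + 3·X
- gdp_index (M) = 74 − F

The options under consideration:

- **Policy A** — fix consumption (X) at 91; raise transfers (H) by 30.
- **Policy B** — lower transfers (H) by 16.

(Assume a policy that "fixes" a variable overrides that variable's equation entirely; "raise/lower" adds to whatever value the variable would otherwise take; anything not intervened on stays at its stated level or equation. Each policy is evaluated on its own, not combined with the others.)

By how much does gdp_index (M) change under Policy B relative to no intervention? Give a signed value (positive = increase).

Baseline:
  J = 9
  H = 105
  X = 46 + 2·9 − 6·105 = -566
  F = 88 + 3·(-566) = -1610
  M = 74 − (-1610) = 1684
Policy B (H − 16):
  J = 9
  H = 105 − 16 = 89
  X = 46 + 2·9 − 6·89 = -470
  F = 88 + 3·(-470) = -1322
  M = 74 − (-1322) = 1396
Change in M: 1396 − 1684 = -288

-288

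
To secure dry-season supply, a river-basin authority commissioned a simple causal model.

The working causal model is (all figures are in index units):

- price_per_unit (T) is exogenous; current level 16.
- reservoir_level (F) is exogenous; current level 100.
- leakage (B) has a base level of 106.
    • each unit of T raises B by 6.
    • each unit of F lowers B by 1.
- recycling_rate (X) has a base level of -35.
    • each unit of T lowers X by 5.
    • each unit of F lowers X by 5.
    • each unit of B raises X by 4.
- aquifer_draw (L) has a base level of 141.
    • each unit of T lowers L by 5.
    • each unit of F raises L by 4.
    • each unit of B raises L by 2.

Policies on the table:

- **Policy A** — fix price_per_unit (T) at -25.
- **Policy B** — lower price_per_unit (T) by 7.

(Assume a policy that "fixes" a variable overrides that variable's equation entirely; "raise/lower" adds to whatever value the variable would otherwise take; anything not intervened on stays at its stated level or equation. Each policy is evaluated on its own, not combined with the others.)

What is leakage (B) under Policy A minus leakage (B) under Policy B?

-204

Policy A (T := -25):
  T = -25
  F = 100
  B = 106 + 6·(-25) − 100 = -144
Policy B (T − 7):
  T = 16 − 7 = 9
  F = 100
  B = 106 + 6·9 − 100 = 60
B: -144 − 60 = -204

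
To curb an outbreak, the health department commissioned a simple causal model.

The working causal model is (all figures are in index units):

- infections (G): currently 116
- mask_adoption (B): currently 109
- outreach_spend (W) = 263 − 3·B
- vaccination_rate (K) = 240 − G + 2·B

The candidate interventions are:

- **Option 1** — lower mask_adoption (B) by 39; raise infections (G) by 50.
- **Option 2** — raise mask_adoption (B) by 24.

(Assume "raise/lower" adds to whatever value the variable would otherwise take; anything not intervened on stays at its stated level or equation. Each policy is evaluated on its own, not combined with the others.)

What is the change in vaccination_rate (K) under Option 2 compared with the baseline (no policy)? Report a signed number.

Baseline:
  G = 116
  B = 109
  K = 240 − 116 + 2·109 = 342
Option 2 (B + 24):
  G = 116
  B = 109 + 24 = 133
  K = 240 − 116 + 2·133 = 390
Change in K: 390 − 342 = 48

48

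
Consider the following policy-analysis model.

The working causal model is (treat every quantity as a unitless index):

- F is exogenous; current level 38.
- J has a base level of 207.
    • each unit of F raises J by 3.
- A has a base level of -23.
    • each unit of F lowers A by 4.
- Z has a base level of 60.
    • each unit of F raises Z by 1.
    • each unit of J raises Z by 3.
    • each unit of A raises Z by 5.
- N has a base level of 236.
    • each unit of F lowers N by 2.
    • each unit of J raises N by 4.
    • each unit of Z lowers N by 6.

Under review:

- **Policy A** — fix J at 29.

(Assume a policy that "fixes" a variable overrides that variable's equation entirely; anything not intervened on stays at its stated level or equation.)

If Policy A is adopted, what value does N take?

Policy A (J := 29):
  F = 38
  J = 29
  A = -23 − 4·38 = -175
  Z = 60 + 38 + 3·29 + 5·(-175) = -690
  N = 236 − 2·38 + 4·29 − 6·(-690) = 4416

4416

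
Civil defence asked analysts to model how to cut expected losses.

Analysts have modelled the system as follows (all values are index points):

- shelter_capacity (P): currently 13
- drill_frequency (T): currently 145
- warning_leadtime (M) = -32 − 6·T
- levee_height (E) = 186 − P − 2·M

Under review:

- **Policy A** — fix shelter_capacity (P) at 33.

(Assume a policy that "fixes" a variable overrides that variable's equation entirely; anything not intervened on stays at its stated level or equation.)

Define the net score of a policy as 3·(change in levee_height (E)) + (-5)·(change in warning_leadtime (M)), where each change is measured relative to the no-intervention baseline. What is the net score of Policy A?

-60

Baseline:
  P = 13
  T = 145
  M = -32 − 6·145 = -902
  E = 186 − 13 − 2·(-902) = 1977
Policy A (P := 33):
  P = 33
  T = 145
  M = -32 − 6·145 = -902
  E = 186 − 33 − 2·(-902) = 1957
ΔE = 1957 − 1977 = -20; ΔM = -902 − (-902) = 0
Score = 3·(-20) + (-5)·0 = -60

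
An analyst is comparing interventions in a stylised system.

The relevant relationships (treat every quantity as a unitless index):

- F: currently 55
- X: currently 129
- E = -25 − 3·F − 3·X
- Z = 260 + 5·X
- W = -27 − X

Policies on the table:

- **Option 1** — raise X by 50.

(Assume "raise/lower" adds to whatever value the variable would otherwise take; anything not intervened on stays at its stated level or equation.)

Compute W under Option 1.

Option 1 (X + 50):
  X = 129 + 50 = 179
  W = -27 − 179 = -206

-206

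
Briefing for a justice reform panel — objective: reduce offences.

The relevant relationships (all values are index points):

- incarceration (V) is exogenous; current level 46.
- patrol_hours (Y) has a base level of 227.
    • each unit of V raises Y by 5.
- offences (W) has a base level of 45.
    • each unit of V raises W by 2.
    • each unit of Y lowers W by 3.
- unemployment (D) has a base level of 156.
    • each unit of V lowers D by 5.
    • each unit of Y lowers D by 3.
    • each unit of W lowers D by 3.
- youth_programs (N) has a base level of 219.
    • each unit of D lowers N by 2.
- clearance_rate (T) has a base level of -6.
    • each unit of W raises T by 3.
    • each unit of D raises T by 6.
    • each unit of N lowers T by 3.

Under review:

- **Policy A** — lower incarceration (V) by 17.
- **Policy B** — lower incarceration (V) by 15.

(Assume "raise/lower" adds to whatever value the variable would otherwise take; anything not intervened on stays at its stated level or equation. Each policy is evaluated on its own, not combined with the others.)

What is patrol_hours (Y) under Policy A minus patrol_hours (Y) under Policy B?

-10

Policy A (V − 17):
  V = 46 − 17 = 29
  Y = 227 + 5·29 = 372
Policy B (V − 15):
  V = 46 − 15 = 31
  Y = 227 + 5·31 = 382
Y: 372 − 382 = -10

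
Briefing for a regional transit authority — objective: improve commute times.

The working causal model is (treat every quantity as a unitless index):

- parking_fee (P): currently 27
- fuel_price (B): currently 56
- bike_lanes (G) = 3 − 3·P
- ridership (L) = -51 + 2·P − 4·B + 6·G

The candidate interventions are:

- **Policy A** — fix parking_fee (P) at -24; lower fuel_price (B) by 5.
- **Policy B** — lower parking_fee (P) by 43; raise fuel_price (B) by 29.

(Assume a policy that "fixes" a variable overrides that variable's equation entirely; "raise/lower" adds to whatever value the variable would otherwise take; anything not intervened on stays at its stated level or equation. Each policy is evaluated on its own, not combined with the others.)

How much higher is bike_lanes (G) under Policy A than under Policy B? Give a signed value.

24

Policy A (P := -24, B − 5):
  P = -24
  G = 3 − 3·(-24) = 75
Policy B (P − 43, B + 29):
  P = 27 − 43 = -16
  G = 3 − 3·(-16) = 51
G: 75 − 51 = 24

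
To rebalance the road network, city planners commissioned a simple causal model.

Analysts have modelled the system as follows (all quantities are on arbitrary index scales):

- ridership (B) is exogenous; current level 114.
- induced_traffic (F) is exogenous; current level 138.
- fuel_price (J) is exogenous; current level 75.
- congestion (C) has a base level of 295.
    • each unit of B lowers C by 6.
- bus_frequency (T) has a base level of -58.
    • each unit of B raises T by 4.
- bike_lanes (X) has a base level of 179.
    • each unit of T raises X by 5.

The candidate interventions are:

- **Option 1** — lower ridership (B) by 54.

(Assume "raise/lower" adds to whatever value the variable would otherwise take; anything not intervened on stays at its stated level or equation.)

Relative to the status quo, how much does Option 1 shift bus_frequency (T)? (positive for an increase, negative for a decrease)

Baseline:
  B = 114
  T = -58 + 4·114 = 398
Option 1 (B − 54):
  B = 114 − 54 = 60
  T = -58 + 4·60 = 182
Change in T: 182 − 398 = -216

-216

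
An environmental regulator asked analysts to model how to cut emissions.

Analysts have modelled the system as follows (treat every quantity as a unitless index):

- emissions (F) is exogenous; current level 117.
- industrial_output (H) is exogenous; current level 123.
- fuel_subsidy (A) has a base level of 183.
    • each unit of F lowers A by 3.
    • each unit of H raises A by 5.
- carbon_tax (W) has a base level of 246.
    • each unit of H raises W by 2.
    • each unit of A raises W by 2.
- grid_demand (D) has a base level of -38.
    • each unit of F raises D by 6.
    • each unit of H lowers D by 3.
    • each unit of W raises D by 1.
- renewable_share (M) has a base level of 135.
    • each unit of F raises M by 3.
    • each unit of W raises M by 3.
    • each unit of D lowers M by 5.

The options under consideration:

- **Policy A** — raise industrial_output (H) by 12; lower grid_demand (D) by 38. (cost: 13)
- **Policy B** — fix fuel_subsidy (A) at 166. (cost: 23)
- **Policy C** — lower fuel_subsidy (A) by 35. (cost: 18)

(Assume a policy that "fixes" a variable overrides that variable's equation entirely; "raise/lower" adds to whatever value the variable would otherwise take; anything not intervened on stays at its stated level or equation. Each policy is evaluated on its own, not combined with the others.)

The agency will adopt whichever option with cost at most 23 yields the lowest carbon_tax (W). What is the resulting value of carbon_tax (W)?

Policy A (H + 12, D − 38):
  F = 117
  H = 123 + 12 = 135
  A = 183 − 3·117 + 5·135 = 507
  W = 246 + 2·135 + 2·507 = 1530
Policy B (A := 166):
  F = 117
  H = 123
  A = 166
  W = 246 + 2·123 + 2·166 = 824
Policy C (A − 35):
  F = 117
  H = 123
  A = 183 − 3·117 + 5·123 (−35 from intervention) = 412
  W = 246 + 2·123 + 2·412 = 1316
Comparing — Policy A: W=1530, Policy B: W=824, Policy C: W=1316. Lowest is 824 (Policy B).

824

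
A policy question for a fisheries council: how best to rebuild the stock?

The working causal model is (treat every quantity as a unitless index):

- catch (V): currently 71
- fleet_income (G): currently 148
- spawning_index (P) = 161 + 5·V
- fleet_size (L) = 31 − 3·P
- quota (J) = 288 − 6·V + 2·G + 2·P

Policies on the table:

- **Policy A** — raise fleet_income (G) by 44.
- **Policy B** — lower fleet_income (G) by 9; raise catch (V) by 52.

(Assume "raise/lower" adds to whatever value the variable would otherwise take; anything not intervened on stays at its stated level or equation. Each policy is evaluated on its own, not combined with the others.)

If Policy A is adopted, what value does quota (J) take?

1278

Policy A (G + 44):
  V = 71
  G = 148 + 44 = 192
  P = 161 + 5·71 = 516
  J = 288 − 6·71 + 2·192 + 2·516 = 1278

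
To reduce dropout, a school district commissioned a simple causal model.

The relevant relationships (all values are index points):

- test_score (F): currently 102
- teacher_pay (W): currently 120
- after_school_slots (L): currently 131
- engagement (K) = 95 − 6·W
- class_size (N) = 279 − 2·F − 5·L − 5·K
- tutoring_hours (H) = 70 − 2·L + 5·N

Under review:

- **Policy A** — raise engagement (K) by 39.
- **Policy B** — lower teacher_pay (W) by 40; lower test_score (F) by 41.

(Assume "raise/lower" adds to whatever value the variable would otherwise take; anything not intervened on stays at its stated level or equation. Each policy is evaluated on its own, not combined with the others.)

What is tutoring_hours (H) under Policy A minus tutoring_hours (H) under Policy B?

Policy A (K + 39):
  F = 102
  W = 120
  L = 131
  K = 95 − 6·120 (+39 from intervention) = -586
  N = 279 − 2·102 − 5·131 − 5·(-586) = 2350
  H = 70 − 2·131 + 5·2350 = 11558
Policy B (W − 40, F − 41):
  F = 102 − 41 = 61
  W = 120 − 40 = 80
  L = 131
  K = 95 − 6·80 = -385
  N = 279 − 2·61 − 5·131 − 5·(-385) = 1427
  H = 70 − 2·131 + 5·1427 = 6943
H: 11558 − 6943 = 4615

4615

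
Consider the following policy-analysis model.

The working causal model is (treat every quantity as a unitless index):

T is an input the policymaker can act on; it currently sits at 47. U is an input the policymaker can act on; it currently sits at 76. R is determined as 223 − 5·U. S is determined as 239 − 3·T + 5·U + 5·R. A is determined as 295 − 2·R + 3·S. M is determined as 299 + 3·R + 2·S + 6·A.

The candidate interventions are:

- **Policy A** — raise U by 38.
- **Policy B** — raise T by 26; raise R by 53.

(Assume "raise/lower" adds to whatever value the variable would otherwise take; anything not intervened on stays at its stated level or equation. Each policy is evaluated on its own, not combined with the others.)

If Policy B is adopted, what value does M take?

605

Policy B (T + 26, R + 53):
  T = 47 + 26 = 73
  U = 76
  R = 223 − 5·76 (+53 from intervention) = -104
  S = 239 − 3·73 + 5·76 + 5·(-104) = -120
  A = 295 − 2·(-104) + 3·(-120) = 143
  M = 299 + 3·(-104) + 2·(-120) + 6·143 = 605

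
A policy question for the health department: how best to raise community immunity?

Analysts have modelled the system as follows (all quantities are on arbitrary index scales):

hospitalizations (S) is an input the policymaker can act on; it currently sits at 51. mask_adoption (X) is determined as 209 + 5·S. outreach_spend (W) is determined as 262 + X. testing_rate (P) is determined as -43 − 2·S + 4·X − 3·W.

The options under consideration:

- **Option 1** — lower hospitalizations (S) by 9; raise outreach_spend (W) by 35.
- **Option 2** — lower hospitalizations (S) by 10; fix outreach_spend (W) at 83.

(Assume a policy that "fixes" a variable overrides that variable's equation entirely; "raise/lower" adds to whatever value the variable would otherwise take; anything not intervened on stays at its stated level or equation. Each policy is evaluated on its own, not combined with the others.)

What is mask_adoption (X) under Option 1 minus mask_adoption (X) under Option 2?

5

Option 1 (S − 9, W + 35):
  S = 51 − 9 = 42
  X = 209 + 5·42 = 419
Option 2 (S − 10, W := 83):
  S = 51 − 10 = 41
  X = 209 + 5·41 = 414
X: 419 − 414 = 5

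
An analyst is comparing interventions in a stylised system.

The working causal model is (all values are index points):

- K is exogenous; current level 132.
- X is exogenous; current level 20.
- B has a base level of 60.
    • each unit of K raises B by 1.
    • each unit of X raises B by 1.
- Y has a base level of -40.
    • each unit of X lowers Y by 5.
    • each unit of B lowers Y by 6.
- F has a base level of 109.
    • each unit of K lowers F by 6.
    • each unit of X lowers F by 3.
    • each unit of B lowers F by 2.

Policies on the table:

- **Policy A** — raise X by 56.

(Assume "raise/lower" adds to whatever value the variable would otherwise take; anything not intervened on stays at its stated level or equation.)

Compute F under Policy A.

Policy A (X + 56):
  K = 132
  X = 20 + 56 = 76
  B = 60 + 132 + 76 = 268
  F = 109 − 6·132 − 3·76 − 2·268 = -1447

-1447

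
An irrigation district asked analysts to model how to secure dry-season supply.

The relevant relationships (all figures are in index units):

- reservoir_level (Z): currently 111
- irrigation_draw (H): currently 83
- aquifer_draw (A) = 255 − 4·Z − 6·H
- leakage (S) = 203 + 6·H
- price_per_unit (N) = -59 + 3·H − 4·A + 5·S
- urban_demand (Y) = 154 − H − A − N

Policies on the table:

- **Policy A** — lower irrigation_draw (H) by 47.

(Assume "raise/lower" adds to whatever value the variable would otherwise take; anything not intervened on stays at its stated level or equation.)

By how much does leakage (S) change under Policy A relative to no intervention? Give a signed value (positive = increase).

-282

Baseline:
  H = 83
  S = 203 + 6·83 = 701
Policy A (H − 47):
  H = 83 − 47 = 36
  S = 203 + 6·36 = 419
Change in S: 419 − 701 = -282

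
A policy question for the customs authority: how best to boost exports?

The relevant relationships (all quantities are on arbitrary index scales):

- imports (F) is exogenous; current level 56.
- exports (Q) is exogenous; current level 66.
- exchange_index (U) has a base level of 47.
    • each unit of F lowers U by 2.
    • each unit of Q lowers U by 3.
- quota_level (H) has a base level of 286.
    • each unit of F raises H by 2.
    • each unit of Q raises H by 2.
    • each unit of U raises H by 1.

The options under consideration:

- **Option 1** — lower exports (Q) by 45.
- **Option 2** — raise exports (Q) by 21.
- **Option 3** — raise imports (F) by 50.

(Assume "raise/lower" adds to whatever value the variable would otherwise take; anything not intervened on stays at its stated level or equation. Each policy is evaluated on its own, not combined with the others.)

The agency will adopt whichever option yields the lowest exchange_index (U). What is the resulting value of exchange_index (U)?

-363

Option 1 (Q − 45):
  F = 56
  Q = 66 − 45 = 21
  U = 47 − 2·56 − 3·21 = -128
Option 2 (Q + 21):
  F = 56
  Q = 66 + 21 = 87
  U = 47 − 2·56 − 3·87 = -326
Option 3 (F + 50):
  F = 56 + 50 = 106
  Q = 66
  U = 47 − 2·106 − 3·66 = -363
Comparing — Option 1: U=-128, Option 2: U=-326, Option 3: U=-363. Lowest is -363 (Option 3).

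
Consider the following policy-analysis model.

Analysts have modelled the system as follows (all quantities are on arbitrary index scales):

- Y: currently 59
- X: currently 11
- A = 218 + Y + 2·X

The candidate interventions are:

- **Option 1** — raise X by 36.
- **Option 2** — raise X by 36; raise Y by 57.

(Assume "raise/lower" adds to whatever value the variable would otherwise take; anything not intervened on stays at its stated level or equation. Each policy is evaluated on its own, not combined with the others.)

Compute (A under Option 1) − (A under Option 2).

Option 1 (X + 36):
  Y = 59
  X = 11 + 36 = 47
  A = 218 + 59 + 2·47 = 371
Option 2 (X + 36, Y + 57):
  Y = 59 + 57 = 116
  X = 11 + 36 = 47
  A = 218 + 116 + 2·47 = 428
A: 371 − 428 = -57

-57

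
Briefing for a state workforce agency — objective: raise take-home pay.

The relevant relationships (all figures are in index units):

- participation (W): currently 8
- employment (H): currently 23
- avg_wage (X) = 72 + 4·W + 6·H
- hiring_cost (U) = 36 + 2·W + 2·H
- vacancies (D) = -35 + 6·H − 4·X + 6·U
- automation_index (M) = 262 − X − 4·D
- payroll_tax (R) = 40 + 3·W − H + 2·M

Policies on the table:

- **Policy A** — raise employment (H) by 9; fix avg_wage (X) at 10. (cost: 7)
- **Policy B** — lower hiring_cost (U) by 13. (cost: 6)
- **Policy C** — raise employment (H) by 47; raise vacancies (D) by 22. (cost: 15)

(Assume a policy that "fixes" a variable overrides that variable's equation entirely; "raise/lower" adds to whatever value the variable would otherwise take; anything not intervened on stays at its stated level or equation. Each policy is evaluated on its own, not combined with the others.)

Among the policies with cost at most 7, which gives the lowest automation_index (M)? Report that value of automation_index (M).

Policy A (H + 9, X := 10):
  W = 8
  H = 23 + 9 = 32
  X = 10
  U = 36 + 2·8 + 2·32 = 116
  D = -35 + 6·32 − 4·10 + 6·116 = 813
  M = 262 − 10 − 4·813 = -3000
Policy B (U − 13):
  W = 8
  H = 23
  X = 72 + 4·8 + 6·23 = 242
  U = 36 + 2·8 + 2·23 (−13 from intervention) = 85
  D = -35 + 6·23 − 4·242 + 6·85 = -355
  M = 262 − 242 − 4·(-355) = 1440
Comparing — Policy A: M=-3000, Policy B: M=1440. Lowest is -3000 (Policy A).

-3000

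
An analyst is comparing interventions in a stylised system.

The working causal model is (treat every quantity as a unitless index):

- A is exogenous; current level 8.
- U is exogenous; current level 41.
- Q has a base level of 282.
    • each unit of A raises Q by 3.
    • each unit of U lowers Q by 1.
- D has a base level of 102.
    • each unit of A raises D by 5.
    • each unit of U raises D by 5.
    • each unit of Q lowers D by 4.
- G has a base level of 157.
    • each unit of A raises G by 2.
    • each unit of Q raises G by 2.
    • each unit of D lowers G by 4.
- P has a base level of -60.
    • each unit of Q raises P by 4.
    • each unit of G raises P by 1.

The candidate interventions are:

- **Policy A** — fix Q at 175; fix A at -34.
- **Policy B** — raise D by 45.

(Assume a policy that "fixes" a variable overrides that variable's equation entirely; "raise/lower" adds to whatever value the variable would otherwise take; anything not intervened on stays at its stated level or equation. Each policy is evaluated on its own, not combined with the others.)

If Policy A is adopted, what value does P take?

Policy A (Q := 175, A := -34):
  A = -34
  U = 41
  Q = 175
  D = 102 + 5·(-34) + 5·41 − 4·175 = -563
  G = 157 + 2·(-34) + 2·175 − 4·(-563) = 2691
  P = -60 + 4·175 + 2691 = 3331

3331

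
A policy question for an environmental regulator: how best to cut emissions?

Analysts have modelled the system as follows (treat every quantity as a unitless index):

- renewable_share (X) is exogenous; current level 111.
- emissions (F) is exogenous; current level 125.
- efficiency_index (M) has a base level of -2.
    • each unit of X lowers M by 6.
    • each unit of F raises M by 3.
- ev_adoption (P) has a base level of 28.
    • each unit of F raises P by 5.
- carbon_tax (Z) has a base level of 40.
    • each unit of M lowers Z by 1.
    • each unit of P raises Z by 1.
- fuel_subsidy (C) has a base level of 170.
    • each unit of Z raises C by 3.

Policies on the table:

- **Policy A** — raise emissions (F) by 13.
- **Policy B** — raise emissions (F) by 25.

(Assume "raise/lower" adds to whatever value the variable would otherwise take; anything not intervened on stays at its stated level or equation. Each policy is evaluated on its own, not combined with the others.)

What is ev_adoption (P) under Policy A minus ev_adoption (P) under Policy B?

Policy A (F + 13):
  F = 125 + 13 = 138
  P = 28 + 5·138 = 718
Policy B (F + 25):
  F = 125 + 25 = 150
  P = 28 + 5·150 = 778
P: 718 − 778 = -60

-60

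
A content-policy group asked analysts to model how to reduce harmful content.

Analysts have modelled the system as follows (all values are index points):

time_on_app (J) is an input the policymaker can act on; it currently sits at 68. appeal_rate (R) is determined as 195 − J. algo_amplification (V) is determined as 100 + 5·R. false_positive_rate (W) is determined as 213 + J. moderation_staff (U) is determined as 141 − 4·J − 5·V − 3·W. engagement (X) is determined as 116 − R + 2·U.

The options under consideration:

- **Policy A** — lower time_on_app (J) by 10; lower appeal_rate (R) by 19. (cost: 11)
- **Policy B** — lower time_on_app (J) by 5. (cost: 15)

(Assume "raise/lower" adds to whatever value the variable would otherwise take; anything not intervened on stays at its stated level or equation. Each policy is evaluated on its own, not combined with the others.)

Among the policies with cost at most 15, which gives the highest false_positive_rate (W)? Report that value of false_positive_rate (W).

Policy A (J − 10, R − 19):
  J = 68 − 10 = 58
  W = 213 + 58 = 271
Policy B (J − 5):
  J = 68 − 5 = 63
  W = 213 + 63 = 276
Comparing — Policy A: W=271, Policy B: W=276. Highest is 276 (Policy B).

276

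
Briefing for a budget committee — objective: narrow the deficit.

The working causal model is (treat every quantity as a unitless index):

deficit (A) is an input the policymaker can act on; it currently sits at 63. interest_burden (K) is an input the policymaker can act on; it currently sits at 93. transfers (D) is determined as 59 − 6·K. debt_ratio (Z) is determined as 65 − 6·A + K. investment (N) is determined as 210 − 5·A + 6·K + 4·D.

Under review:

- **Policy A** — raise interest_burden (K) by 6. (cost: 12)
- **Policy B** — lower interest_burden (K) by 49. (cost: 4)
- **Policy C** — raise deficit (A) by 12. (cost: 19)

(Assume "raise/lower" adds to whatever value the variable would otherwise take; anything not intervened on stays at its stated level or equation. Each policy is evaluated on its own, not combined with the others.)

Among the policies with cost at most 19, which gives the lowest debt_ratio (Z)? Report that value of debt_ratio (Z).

Policy A (K + 6):
  A = 63
  K = 93 + 6 = 99
  Z = 65 − 6·63 + 99 = -214
Policy B (K − 49):
  A = 63
  K = 93 − 49 = 44
  Z = 65 − 6·63 + 44 = -269
Policy C (A + 12):
  A = 63 + 12 = 75
  K = 93
  Z = 65 − 6·75 + 93 = -292
Comparing — Policy A: Z=-214, Policy B: Z=-269, Policy C: Z=-292. Lowest is -292 (Policy C).

-292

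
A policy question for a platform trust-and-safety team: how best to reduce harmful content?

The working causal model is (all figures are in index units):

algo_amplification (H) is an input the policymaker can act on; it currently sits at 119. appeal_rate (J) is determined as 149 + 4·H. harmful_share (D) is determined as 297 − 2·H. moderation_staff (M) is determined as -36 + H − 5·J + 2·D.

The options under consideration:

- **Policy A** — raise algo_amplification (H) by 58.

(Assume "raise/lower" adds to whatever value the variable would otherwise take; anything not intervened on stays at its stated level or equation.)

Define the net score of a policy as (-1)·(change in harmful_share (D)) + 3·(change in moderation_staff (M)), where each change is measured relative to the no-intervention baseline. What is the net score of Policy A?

Baseline:
  H = 119
  J = 149 + 4·119 = 625
  D = 297 − 2·119 = 59
  M = -36 + 119 − 5·625 + 2·59 = -2924
Policy A (H + 58):
  H = 119 + 58 = 177
  J = 149 + 4·177 = 857
  D = 297 − 2·177 = -57
  M = -36 + 177 − 5·857 + 2·(-57) = -4258
ΔD = -57 − 59 = -116; ΔM = -4258 − (-2924) = -1334
Score = (-1)·(-116) + 3·(-1334) = -3886

-3886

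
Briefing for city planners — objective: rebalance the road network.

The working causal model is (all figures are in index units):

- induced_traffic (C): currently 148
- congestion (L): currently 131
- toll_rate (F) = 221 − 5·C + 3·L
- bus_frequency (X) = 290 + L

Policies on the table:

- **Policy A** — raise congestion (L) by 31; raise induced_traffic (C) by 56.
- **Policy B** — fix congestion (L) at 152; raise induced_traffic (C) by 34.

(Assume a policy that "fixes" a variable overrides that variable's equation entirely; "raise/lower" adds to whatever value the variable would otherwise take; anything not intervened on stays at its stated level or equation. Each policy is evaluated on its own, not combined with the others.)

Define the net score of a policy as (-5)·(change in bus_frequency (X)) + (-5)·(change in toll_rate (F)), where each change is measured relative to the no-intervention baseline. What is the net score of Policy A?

Baseline:
  C = 148
  L = 131
  F = 221 − 5·148 + 3·131 = -126
  X = 290 + 131 = 421
Policy A (L + 31, C + 56):
  C = 148 + 56 = 204
  L = 131 + 31 = 162
  F = 221 − 5·204 + 3·162 = -313
  X = 290 + 162 = 452
ΔX = 452 − 421 = 31; ΔF = -313 − (-126) = -187
Score = (-5)·31 + (-5)·(-187) = 780

780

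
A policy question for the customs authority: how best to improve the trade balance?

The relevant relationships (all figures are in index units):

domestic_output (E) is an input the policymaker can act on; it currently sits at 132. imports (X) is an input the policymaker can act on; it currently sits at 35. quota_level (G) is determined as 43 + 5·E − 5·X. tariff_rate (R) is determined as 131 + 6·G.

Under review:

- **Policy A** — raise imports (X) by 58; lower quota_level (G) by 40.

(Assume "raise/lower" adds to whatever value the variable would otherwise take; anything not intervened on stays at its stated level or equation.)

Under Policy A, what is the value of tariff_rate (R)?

Policy A (X + 58, G − 40):
  E = 132
  X = 35 + 58 = 93
  G = 43 + 5·132 − 5·93 (−40 from intervention) = 198
  R = 131 + 6·198 = 1319

1319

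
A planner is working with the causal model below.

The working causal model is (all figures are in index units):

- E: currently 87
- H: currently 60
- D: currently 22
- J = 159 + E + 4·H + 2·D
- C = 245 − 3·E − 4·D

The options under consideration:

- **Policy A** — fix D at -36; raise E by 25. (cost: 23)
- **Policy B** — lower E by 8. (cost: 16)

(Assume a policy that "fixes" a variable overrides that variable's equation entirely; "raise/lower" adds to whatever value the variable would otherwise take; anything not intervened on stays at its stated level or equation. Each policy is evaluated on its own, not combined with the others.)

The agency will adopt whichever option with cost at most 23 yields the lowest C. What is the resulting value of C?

-80

Policy A (D := -36, E + 25):
  E = 87 + 25 = 112
  D = -36
  C = 245 − 3·112 − 4·(-36) = 53
Policy B (E − 8):
  E = 87 − 8 = 79
  D = 22
  C = 245 − 3·79 − 4·22 = -80
Comparing — Policy A: C=53, Policy B: C=-80. Lowest is -80 (Policy B).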